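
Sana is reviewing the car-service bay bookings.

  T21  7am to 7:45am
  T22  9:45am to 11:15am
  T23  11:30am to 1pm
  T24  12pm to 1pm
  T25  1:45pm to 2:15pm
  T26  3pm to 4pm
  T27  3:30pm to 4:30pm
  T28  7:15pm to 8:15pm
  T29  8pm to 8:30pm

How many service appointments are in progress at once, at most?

Sweep the timeline, counting +1 at each start and −1 at each end (ends before starts at a tie):
7am start T21 → 1
7:45am end T21 → 0
9:45am start T22 → 1
11:15am end T22 → 0
11:30am start T23 → 1
12pm start T24 → 2
1pm end T23 → 1
1pm end T24 → 0
1:45pm start T25 → 1
2:15pm end T25 → 0
3pm start T26 → 1
3:30pm start T27 → 2
4pm end T26 → 1
4:30pm end T27 → 0
7:15pm start T28 → 1
8pm start T29 → 2
8:15pm end T28 → 1
8:30pm end T29 → 0
Peak is 2, at 12pm (T23, T24).

2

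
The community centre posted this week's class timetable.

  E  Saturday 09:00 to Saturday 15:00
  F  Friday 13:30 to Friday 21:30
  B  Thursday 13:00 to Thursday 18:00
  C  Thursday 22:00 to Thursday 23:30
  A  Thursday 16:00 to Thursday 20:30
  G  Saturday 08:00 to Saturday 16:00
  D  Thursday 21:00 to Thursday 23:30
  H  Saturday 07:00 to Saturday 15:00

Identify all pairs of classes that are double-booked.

A & B, C & D, E & G, E & H, G & H

Sorted by start: B, A, D, C, F, H, G, E.
A starts before B ends → B and A overlap.
D starts after B ends — done with B.
D starts after A ends — done with A.
C starts before D ends → D and C overlap.
F starts after D ends — done with D.
F starts after C ends — done with C.
H starts after F ends — done with F.
G starts before H ends → H and G overlap.
E starts before H ends → H and E overlap.
E starts before G ends → G and E overlap.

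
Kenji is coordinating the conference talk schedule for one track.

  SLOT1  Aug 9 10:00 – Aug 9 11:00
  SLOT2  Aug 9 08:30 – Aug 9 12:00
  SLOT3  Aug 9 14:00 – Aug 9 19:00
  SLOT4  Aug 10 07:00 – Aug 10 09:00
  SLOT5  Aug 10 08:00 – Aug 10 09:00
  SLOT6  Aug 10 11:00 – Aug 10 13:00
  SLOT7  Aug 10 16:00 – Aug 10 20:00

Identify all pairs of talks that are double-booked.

SLOT1 & SLOT2, SLOT4 & SLOT5

Check each pair: they overlap iff neither finishes before the other starts.
Sorted by start: SLOT2, SLOT1, SLOT3, SLOT4, SLOT5, SLOT6, SLOT7.
SLOT1 starts before SLOT2 ends → SLOT2 and SLOT1 overlap.
SLOT3 starts after SLOT2 ends, so SLOT2 has no further overlaps.
SLOT3 starts after SLOT1 ends, so SLOT1 has no further overlaps.
SLOT4 starts after SLOT3 ends, so SLOT3 has no further overlaps.
SLOT5 starts before SLOT4 ends → SLOT4 and SLOT5 overlap.
SLOT6 starts after SLOT4 ends, so SLOT4 has no further overlaps.
SLOT6 starts after SLOT5 ends, so SLOT5 has no further overlaps.
SLOT7 starts after SLOT6 ends.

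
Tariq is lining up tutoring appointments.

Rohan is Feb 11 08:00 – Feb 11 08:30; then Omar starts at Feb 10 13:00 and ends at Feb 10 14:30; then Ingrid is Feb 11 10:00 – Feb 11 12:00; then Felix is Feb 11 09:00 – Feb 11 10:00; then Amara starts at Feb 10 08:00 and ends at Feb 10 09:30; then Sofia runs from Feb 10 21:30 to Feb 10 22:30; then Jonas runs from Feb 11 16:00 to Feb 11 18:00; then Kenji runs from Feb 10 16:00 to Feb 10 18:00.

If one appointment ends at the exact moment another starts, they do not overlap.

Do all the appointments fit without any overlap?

Yes

Sorted by start: Amara, Omar, Kenji, Sofia, Rohan, Felix, Ingrid, Jonas.
Omar starts after Amara ends, so Amara has no further overlaps.
Kenji starts after Omar ends, so Omar has no further overlaps.
Sofia starts after Kenji ends, so Kenji has no further overlaps.
Rohan starts after Sofia ends, so Sofia has no further overlaps.
Felix starts after Rohan ends, so Rohan has no further overlaps.
Ingrid starts exactly when Felix ends (back-to-back, no overlap), so Felix has no further overlaps.
Jonas starts after Ingrid ends.
Every pair is clear; the schedule has no overlaps.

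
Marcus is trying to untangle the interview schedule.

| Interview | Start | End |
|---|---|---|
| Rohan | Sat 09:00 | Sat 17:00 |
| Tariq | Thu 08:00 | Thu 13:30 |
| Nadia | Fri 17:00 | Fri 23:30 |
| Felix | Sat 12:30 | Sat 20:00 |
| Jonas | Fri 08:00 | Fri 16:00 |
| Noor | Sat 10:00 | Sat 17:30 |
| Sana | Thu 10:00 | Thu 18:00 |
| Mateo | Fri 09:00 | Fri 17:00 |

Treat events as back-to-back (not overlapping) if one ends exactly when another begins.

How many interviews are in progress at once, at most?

Walk through starts and ends in time order (an end at T is processed before a start at T):
Thu 08:00 start Tariq → 1
Thu 10:00 start Sana → 2
Thu 13:30 end Tariq → 1
Thu 18:00 end Sana → 0
Fri 08:00 start Jonas → 1
Fri 09:00 start Mateo → 2
Fri 16:00 end Jonas → 1
Fri 17:00 end Mateo → 0
Fri 17:00 start Nadia → 1
Fri 23:30 end Nadia → 0
Sat 09:00 start Rohan → 1
Sat 10:00 start Noor → 2
Sat 12:30 start Felix → 3
Sat 17:00 end Rohan → 2
Sat 17:30 end Noor → 1
Sat 20:00 end Felix → 0
Peak is 3, at Sat 12:30 (Felix, Noor, Rohan).

3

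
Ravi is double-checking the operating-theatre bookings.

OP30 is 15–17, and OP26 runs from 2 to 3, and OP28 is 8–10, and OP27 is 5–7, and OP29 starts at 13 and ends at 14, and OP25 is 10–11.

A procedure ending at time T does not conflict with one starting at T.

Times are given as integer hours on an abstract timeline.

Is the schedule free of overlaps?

Yes

Sorted by start: OP26, OP27, OP28, OP25, OP29, OP30.
OP27 starts after OP26 ends, so OP26 has no further overlaps.
OP28 starts after OP27 ends, so OP27 has no further overlaps.
OP25 starts exactly when OP28 ends (back-to-back, no overlap), so OP28 has no further overlaps.
OP29 starts after OP25 ends, so OP25 has no further overlaps.
OP30 starts after OP29 ends.
Every pair is clear; the schedule has no overlaps.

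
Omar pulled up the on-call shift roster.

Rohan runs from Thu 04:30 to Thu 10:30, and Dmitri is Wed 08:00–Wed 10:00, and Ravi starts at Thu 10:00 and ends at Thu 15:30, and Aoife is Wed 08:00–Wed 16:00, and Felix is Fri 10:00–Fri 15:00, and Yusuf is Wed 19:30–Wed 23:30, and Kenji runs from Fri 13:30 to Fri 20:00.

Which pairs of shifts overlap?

Sorted by start: Dmitri, Aoife, Yusuf, Rohan, Ravi, Felix, Kenji.
Aoife starts before Dmitri ends → Dmitri and Aoife overlap.
Yusuf starts after Dmitri ends; Dmitri is clear from here.
Yusuf starts after Aoife ends; Aoife is clear from here.
Rohan starts after Yusuf ends; Yusuf is clear from here.
Ravi starts before Rohan ends → Rohan and Ravi overlap.
Felix starts after Rohan ends; Rohan is clear from here.
Felix starts after Ravi ends; Ravi is clear from here.
Kenji starts before Felix ends → Felix and Kenji overlap.

Aoife & Dmitri, Felix & Kenji, Ravi & Rohan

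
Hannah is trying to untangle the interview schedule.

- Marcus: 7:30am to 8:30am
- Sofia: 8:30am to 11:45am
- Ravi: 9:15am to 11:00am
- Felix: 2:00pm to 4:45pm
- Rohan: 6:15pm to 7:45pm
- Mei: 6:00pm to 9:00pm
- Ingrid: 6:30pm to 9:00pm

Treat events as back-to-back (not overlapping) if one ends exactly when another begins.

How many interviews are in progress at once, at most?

Sort all start/end points and keep a running count:
7:30am start Marcus → 1
8:30am end Marcus → 0
8:30am start Sofia → 1
9:15am start Ravi → 2
11:00am end Ravi → 1
11:45am end Sofia → 0
2:00pm start Felix → 1
4:45pm end Felix → 0
6:00pm start Mei → 1
6:15pm start Rohan → 2
6:30pm start Ingrid → 3
7:45pm end Rohan → 2
9:00pm end Ingrid → 1
9:00pm end Mei → 0
Peak is 3, at 6:30pm (Ingrid, Mei, Rohan).

3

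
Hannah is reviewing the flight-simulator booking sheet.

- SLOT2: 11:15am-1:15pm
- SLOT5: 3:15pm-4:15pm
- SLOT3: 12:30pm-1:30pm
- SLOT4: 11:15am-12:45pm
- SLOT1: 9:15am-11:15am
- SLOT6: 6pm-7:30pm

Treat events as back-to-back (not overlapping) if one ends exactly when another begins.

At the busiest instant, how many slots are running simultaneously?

3

Sort all start/end points and keep a running count:
9:15am start SLOT1 → 1
11:15am end SLOT1 → 0
11:15am start SLOT2 → 1
11:15am start SLOT4 → 2
12:30pm start SLOT3 → 3
12:45pm end SLOT4 → 2
1:15pm end SLOT2 → 1
1:30pm end SLOT3 → 0
3:15pm start SLOT5 → 1
4:15pm end SLOT5 → 0
6pm start SLOT6 → 1
7:30pm end SLOT6 → 0
Peak is 3, at 12:30pm (SLOT2, SLOT3, SLOT4).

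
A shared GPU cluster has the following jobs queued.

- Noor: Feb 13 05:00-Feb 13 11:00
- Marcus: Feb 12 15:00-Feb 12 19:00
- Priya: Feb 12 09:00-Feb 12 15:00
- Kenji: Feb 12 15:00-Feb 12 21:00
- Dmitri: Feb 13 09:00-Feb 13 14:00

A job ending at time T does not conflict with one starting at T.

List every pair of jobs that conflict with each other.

Sorted by start: Priya, Kenji, Marcus, Noor, Dmitri.
Kenji starts exactly when Priya ends (back-to-back, no overlap) — done with Priya.
Marcus starts before Kenji ends → Kenji and Marcus overlap.
Noor starts after Kenji ends — done with Kenji.
Noor starts after Marcus ends — done with Marcus.
Dmitri starts before Noor ends → Noor and Dmitri overlap.

Dmitri & Noor, Kenji & Marcus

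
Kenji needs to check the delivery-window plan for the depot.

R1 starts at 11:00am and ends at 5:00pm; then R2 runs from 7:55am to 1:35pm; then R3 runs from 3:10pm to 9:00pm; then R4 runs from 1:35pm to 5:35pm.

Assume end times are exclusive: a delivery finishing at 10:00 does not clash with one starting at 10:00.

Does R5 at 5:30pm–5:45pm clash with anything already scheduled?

Yes — it overlaps R3, R4

R2: ends 1:35pm at or before R5 starts 5:30pm → clear.
R1: ends 5:00pm at or before R5 starts 5:30pm → clear.
R4: starts 1:35pm before R5 ends 5:45pm, and ends 5:35pm after R5 starts 5:30pm → overlap.
R3: starts 3:10pm before R5 ends 5:45pm, and ends 9:00pm after R5 starts 5:30pm → overlap.
R5 overlaps R3, R4.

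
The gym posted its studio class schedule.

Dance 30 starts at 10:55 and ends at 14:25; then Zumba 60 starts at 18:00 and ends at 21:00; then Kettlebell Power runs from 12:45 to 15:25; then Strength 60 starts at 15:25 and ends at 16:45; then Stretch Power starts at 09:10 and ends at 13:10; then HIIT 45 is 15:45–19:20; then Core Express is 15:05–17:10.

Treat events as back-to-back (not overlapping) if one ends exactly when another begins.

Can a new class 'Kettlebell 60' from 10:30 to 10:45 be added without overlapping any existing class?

Stretch Power: starts 09:10 before Kettlebell 60 ends 10:45, and ends 13:10 after Kettlebell 60 starts 10:30 → overlap.
Dance 30: starts 10:55 at or after Kettlebell 60 ends 10:45 → clear.
Kettlebell Power: starts 12:45 at or after Kettlebell 60 ends 10:45 → clear.
Core Express: starts 15:05 at or after Kettlebell 60 ends 10:45 → clear.
Strength 60: starts 15:25 at or after Kettlebell 60 ends 10:45 → clear.
HIIT 45: starts 15:45 at or after Kettlebell 60 ends 10:45 → clear.
Zumba 60: starts 18:00 at or after Kettlebell 60 ends 10:45 → clear.
Kettlebell 60 overlaps Stretch Power.

No — it overlaps Stretch Power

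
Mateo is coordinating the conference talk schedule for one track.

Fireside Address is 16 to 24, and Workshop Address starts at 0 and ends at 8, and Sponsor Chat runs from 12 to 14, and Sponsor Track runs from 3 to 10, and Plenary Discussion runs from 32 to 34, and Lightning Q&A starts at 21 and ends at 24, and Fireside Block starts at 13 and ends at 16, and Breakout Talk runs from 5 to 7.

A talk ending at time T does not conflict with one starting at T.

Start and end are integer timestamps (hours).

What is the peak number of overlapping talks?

3

Sort all start/end points and keep a running count:
0 start Workshop Address → 1
3 start Sponsor Track → 2
5 start Breakout Talk → 3
7 end Breakout Talk → 2
8 end Workshop Address → 1
10 end Sponsor Track → 0
12 start Sponsor Chat → 1
13 start Fireside Block → 2
14 end Sponsor Chat → 1
16 end Fireside Block → 0
16 start Fireside Address → 1
21 start Lightning Q&A → 2
24 end Fireside Address → 1
24 end Lightning Q&A → 0
32 start Plenary Discussion → 1
34 end Plenary Discussion → 0
Peak is 3, at 5 (Breakout Talk, Sponsor Track, Workshop Address).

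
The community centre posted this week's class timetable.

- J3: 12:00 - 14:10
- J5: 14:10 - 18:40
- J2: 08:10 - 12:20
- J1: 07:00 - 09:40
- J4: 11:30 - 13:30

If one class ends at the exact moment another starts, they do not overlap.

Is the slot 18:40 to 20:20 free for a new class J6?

J1: ends 09:40 at or before J6 starts 18:40 → clear.
J2: ends 12:20 at or before J6 starts 18:40 → clear.
J4: ends 13:30 at or before J6 starts 18:40 → clear.
J3: ends 14:10 at or before J6 starts 18:40 → clear.
J5: ends 18:40 at or before J6 starts 18:40 → clear.

Yes — the slot is free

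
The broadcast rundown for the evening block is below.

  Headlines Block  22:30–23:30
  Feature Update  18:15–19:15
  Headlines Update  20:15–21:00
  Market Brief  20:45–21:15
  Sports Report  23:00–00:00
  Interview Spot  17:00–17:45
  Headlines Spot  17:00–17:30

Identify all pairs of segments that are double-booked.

Check each pair: they overlap iff neither finishes before the other starts.
Sorted by start: Interview Spot, Headlines Spot, Feature Update, Headlines Update, Market Brief, Headlines Block, Sports Report.
Headlines Spot starts before Interview Spot ends → Interview Spot and Headlines Spot overlap.
Feature Update starts after Interview Spot ends; Interview Spot is clear from here.
Feature Update starts after Headlines Spot ends; Headlines Spot is clear from here.
Headlines Update starts after Feature Update ends; Feature Update is clear from here.
Market Brief starts before Headlines Update ends → Headlines Update and Market Brief overlap.
Headlines Block starts after Headlines Update ends; Headlines Update is clear from here.
Headlines Block starts after Market Brief ends; Market Brief is clear from here.
Sports Report starts before Headlines Block ends → Headlines Block and Sports Report overlap.

Headlines Block & Sports Report, Headlines Spot & Interview Spot, Headlines Update & Market Brief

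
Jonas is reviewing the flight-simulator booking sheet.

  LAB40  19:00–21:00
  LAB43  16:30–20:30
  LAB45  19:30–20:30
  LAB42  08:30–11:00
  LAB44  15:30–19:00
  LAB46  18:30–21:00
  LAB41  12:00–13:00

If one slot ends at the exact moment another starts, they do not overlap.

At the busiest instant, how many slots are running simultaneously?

4

Sort all start/end points and keep a running count:
08:30 start LAB42 → 1
11:00 end LAB42 → 0
12:00 start LAB41 → 1
13:00 end LAB41 → 0
15:30 start LAB44 → 1
16:30 start LAB43 → 2
18:30 start LAB46 → 3
19:00 end LAB44 → 2
19:00 start LAB40 → 3
19:30 start LAB45 → 4
20:30 end LAB43 → 3
20:30 end LAB45 → 2
21:00 end LAB40 → 1
21:00 end LAB46 → 0
Peak is 4, at 19:30 (LAB40, LAB43, LAB45, LAB46).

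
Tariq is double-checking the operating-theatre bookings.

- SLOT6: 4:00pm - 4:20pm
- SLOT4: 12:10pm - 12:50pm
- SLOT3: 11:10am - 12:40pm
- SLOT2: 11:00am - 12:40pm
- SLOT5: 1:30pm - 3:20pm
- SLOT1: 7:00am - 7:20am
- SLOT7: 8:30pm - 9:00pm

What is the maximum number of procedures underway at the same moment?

Walk through starts and ends in time order (an end at T is processed before a start at T):
7:00am start SLOT1 → 1
7:20am end SLOT1 → 0
11:00am start SLOT2 → 1
11:10am start SLOT3 → 2
12:10pm start SLOT4 → 3
12:40pm end SLOT2 → 2
12:40pm end SLOT3 → 1
12:50pm end SLOT4 → 0
1:30pm start SLOT5 → 1
3:20pm end SLOT5 → 0
4:00pm start SLOT6 → 1
4:20pm end SLOT6 → 0
8:30pm start SLOT7 → 1
9:00pm end SLOT7 → 0
Peak is 3, at 12:10pm (SLOT2, SLOT3, SLOT4).

3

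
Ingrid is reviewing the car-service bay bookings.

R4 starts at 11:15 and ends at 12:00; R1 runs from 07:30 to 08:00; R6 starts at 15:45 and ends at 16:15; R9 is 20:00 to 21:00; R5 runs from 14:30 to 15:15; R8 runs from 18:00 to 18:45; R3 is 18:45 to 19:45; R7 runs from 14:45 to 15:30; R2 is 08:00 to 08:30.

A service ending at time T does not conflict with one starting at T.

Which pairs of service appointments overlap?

R5 & R7

Sorted by start: R1, R2, R4, R5, R7, R6, R8, R3, R9.
R2 starts exactly when R1 ends (back-to-back, no overlap), so R1 has no further overlaps.
R4 starts after R2 ends, so R2 has no further overlaps.
R5 starts after R4 ends, so R4 has no further overlaps.
R7 starts before R5 ends → R5 and R7 overlap.
R6 starts after R5 ends, so R5 has no further overlaps.
R6 starts after R7 ends, so R7 has no further overlaps.
R8 starts after R6 ends, so R6 has no further overlaps.
R3 starts exactly when R8 ends (back-to-back, no overlap), so R8 has no further overlaps.
R9 starts after R3 ends.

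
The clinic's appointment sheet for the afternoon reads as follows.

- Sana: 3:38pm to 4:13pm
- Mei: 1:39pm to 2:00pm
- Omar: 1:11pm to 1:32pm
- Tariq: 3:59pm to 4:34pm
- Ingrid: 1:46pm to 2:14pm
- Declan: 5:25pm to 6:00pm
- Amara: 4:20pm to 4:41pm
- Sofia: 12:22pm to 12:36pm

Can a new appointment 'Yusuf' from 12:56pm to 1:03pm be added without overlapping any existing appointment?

Yes — the slot is free

Sofia: ends 12:36pm at or before Yusuf starts 12:56pm → clear.
Omar: starts 1:11pm at or after Yusuf ends 1:03pm → clear.
Mei: starts 1:39pm at or after Yusuf ends 1:03pm → clear.
Ingrid: starts 1:46pm at or after Yusuf ends 1:03pm → clear.
Sana: starts 3:38pm at or after Yusuf ends 1:03pm → clear.
Tariq: starts 3:59pm at or after Yusuf ends 1:03pm → clear.
Amara: starts 4:20pm at or after Yusuf ends 1:03pm → clear.
Declan: starts 5:25pm at or after Yusuf ends 1:03pm → clear.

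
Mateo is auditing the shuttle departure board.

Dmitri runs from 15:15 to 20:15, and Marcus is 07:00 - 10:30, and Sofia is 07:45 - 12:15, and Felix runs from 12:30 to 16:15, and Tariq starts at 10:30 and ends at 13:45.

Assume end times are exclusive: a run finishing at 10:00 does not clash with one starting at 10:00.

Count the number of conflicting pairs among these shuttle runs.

Sorted by start: Marcus, Sofia, Tariq, Felix, Dmitri.
Sofia starts before Marcus ends → Marcus and Sofia overlap.
Tariq starts exactly when Marcus ends (back-to-back, no overlap) — done with Marcus.
Tariq starts before Sofia ends → Sofia and Tariq overlap.
Felix starts after Sofia ends — done with Sofia.
Felix starts before Tariq ends → Tariq and Felix overlap.
Dmitri starts after Tariq ends.
Dmitri starts before Felix ends → Felix and Dmitri overlap.
Overlapping pairs: Dmitri & Felix, Felix & Tariq, Marcus & Sofia, Sofia & Tariq — 4 in total.

4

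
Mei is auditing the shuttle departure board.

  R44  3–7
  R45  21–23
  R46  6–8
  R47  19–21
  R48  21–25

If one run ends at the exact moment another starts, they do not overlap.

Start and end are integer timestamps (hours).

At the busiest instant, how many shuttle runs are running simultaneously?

2

Sort all start/end points and keep a running count:
3 start R44 → 1
6 start R46 → 2
7 end R44 → 1
8 end R46 → 0
19 start R47 → 1
21 end R47 → 0
21 start R45 → 1
21 start R48 → 2
23 end R45 → 1
25 end R48 → 0
Peak is 2, at 6 (R44, R46).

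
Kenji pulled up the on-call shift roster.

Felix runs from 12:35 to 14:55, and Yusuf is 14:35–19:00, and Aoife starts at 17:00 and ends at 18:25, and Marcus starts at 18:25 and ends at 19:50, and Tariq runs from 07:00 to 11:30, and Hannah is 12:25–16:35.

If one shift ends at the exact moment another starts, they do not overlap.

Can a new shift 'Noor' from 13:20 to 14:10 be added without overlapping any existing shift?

No — it overlaps Felix, Hannah

Tariq: ends 11:30 at or before Noor starts 13:20 → clear.
Hannah: starts 12:25 before Noor ends 14:10, and ends 16:35 after Noor starts 13:20 → overlap.
Felix: starts 12:35 before Noor ends 14:10, and ends 14:55 after Noor starts 13:20 → overlap.
Yusuf: starts 14:35 at or after Noor ends 14:10 → clear.
Aoife: starts 17:00 at or after Noor ends 14:10 → clear.
Marcus: starts 18:25 at or after Noor ends 14:10 → clear.
Noor overlaps Hannah, Felix.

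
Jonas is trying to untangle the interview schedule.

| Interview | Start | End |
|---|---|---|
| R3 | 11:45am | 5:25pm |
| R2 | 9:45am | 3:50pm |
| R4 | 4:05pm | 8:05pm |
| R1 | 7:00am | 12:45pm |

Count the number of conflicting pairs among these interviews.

4

Two intervals overlap when each starts before the other ends.
Sorted by start: R1, R2, R3, R4.
R2 starts before R1 ends → R1 and R2 overlap.
R3 starts before R1 ends → R1 and R3 overlap.
R4 starts after R1 ends.
R3 starts before R2 ends → R2 and R3 overlap.
R4 starts after R2 ends.
R4 starts before R3 ends → R3 and R4 overlap.
Overlapping pairs: R1 & R2, R1 & R3, R2 & R3, R3 & R4 — 4 in total.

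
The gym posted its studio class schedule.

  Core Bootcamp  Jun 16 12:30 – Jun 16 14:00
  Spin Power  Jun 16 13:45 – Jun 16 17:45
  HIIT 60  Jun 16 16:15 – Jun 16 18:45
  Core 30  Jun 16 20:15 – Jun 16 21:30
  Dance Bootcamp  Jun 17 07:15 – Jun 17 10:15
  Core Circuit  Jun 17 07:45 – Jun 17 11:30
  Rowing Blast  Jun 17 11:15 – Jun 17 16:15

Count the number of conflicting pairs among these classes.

Sorted by start: Core Bootcamp, Spin Power, HIIT 60, Core 30, Dance Bootcamp, Core Circuit, Rowing Blast.
Spin Power starts before Core Bootcamp ends → Core Bootcamp and Spin Power overlap.
HIIT 60 starts after Core Bootcamp ends, so Core Bootcamp has no further overlaps.
HIIT 60 starts before Spin Power ends → Spin Power and HIIT 60 overlap.
Core 30 starts after Spin Power ends, so Spin Power has no further overlaps.
Core 30 starts after HIIT 60 ends, so HIIT 60 has no further overlaps.
Dance Bootcamp starts after Core 30 ends, so Core 30 has no further overlaps.
Core Circuit starts before Dance Bootcamp ends → Dance Bootcamp and Core Circuit overlap.
Rowing Blast starts after Dance Bootcamp ends.
Rowing Blast starts before Core Circuit ends → Core Circuit and Rowing Blast overlap.
Overlapping pairs: Core Bootcamp & Spin Power, Core Circuit & Dance Bootcamp, Core Circuit & Rowing Blast, HIIT 60 & Spin Power — 4 in total.

4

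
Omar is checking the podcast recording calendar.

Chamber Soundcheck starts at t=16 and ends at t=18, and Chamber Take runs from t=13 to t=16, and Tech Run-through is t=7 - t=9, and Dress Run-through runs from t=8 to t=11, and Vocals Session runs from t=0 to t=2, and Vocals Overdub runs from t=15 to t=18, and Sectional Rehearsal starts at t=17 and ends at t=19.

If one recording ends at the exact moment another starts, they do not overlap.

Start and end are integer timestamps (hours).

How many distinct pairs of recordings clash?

5

Two intervals overlap when each starts before the other ends.
Sorted by start: Vocals Session, Tech Run-through, Dress Run-through, Chamber Take, Vocals Overdub, Chamber Soundcheck, Sectional Rehearsal.
Tech Run-through starts after Vocals Session ends, so Vocals Session has no further overlaps.
Dress Run-through starts before Tech Run-through ends → Tech Run-through and Dress Run-through overlap.
Chamber Take starts after Tech Run-through ends, so Tech Run-through has no further overlaps.
Chamber Take starts after Dress Run-through ends, so Dress Run-through has no further overlaps.
Vocals Overdub starts before Chamber Take ends → Chamber Take and Vocals Overdub overlap.
Chamber Soundcheck starts exactly when Chamber Take ends (back-to-back, no overlap), so Chamber Take has no further overlaps.
Chamber Soundcheck starts before Vocals Overdub ends → Vocals Overdub and Chamber Soundcheck overlap.
Sectional Rehearsal starts before Vocals Overdub ends → Vocals Overdub and Sectional Rehearsal overlap.
Sectional Rehearsal starts before Chamber Soundcheck ends → Chamber Soundcheck and Sectional Rehearsal overlap.
Overlapping pairs: Chamber Soundcheck & Sectional Rehearsal, Chamber Soundcheck & Vocals Overdub, Chamber Take & Vocals Overdub, Dress Run-through & Tech Run-through, Sectional Rehearsal & Vocals Overdub — 5 in total.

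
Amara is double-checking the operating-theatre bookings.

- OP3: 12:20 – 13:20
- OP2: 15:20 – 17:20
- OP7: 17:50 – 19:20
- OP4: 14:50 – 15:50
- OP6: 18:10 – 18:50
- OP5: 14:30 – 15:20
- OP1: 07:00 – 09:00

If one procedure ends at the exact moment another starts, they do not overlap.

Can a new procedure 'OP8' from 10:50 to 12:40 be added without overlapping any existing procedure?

OP1: ends 09:00 at or before OP8 starts 10:50 → clear.
OP3: starts 12:20 before OP8 ends 12:40, and ends 13:20 after OP8 starts 10:50 → overlap.
OP5: starts 14:30 at or after OP8 ends 12:40 → clear.
OP4: starts 14:50 at or after OP8 ends 12:40 → clear.
OP2: starts 15:20 at or after OP8 ends 12:40 → clear.
OP7: starts 17:50 at or after OP8 ends 12:40 → clear.
OP6: starts 18:10 at or after OP8 ends 12:40 → clear.
OP8 overlaps OP3.

No — it overlaps OP3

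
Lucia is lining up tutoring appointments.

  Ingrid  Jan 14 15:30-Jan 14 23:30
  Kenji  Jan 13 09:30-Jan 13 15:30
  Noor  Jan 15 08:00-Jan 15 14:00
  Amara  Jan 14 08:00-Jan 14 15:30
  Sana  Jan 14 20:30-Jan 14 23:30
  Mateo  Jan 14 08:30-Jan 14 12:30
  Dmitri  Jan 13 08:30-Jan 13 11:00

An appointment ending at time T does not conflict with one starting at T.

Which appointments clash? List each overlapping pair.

Sorted by start: Dmitri, Kenji, Amara, Mateo, Ingrid, Sana, Noor.
Kenji starts before Dmitri ends → Dmitri and Kenji overlap.
Amara starts after Dmitri ends; Dmitri is clear from here.
Amara starts after Kenji ends; Kenji is clear from here.
Mateo starts before Amara ends → Amara and Mateo overlap.
Ingrid starts exactly when Amara ends (back-to-back, no overlap); Amara is clear from here.
Ingrid starts after Mateo ends; Mateo is clear from here.
Sana starts before Ingrid ends → Ingrid and Sana overlap.
Noor starts after Ingrid ends.
Noor starts after Sana ends.

Amara & Mateo, Dmitri & Kenji, Ingrid & Sana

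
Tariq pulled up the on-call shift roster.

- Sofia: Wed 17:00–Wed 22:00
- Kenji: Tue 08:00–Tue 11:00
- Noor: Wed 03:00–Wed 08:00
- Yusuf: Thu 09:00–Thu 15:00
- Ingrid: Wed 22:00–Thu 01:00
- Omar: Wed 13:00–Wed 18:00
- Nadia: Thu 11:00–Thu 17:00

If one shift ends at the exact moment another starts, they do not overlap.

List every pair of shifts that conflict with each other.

Nadia & Yusuf, Omar & Sofia

Sorted by start: Kenji, Noor, Omar, Sofia, Ingrid, Yusuf, Nadia.
Noor starts after Kenji ends, so Kenji has no further overlaps.
Omar starts after Noor ends, so Noor has no further overlaps.
Sofia starts before Omar ends → Omar and Sofia overlap.
Ingrid starts after Omar ends, so Omar has no further overlaps.
Ingrid starts exactly when Sofia ends (back-to-back, no overlap), so Sofia has no further overlaps.
Yusuf starts after Ingrid ends, so Ingrid has no further overlaps.
Nadia starts before Yusuf ends → Yusuf and Nadia overlap.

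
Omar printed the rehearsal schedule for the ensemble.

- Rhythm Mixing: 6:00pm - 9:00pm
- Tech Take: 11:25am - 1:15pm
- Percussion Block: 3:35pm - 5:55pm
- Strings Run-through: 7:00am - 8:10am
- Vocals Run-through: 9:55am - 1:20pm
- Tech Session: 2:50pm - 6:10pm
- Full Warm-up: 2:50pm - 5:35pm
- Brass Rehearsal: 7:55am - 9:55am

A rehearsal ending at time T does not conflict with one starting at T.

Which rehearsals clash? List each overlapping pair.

Sorted by start: Strings Run-through, Brass Rehearsal, Vocals Run-through, Tech Take, Full Warm-up, Tech Session, Percussion Block, Rhythm Mixing.
Brass Rehearsal starts before Strings Run-through ends → Strings Run-through and Brass Rehearsal overlap.
Vocals Run-through starts after Strings Run-through ends, so nothing later overlaps Strings Run-through either.
Vocals Run-through starts exactly when Brass Rehearsal ends (back-to-back, no overlap), so nothing later overlaps Brass Rehearsal either.
Tech Take starts before Vocals Run-through ends → Vocals Run-through and Tech Take overlap.
Full Warm-up starts after Vocals Run-through ends, so nothing later overlaps Vocals Run-through either.
Full Warm-up starts after Tech Take ends, so nothing later overlaps Tech Take either.
Tech Session starts before Full Warm-up ends → Full Warm-up and Tech Session overlap.
Percussion Block starts before Full Warm-up ends → Full Warm-up and Percussion Block overlap.
Rhythm Mixing starts after Full Warm-up ends.
Percussion Block starts before Tech Session ends → Tech Session and Percussion Block overlap.
Rhythm Mixing starts before Tech Session ends → Tech Session and Rhythm Mixing overlap.
Rhythm Mixing starts after Percussion Block ends.

Brass Rehearsal & Strings Run-through, Full Warm-up & Percussion Block, Full Warm-up & Tech Session, Percussion Block & Tech Session, Rhythm Mixing & Tech Session, Tech Take & Vocals Run-through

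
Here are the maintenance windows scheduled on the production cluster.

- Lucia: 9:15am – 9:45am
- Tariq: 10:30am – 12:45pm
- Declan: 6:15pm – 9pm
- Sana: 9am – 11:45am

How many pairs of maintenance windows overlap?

2

Sorted by start: Sana, Lucia, Tariq, Declan.
Lucia starts before Sana ends → Sana and Lucia overlap.
Tariq starts before Sana ends → Sana and Tariq overlap.
Declan starts after Sana ends.
Tariq starts after Lucia ends, so Lucia has no further overlaps.
Declan starts after Tariq ends.
Overlapping pairs: Lucia & Sana, Sana & Tariq — 2 in total.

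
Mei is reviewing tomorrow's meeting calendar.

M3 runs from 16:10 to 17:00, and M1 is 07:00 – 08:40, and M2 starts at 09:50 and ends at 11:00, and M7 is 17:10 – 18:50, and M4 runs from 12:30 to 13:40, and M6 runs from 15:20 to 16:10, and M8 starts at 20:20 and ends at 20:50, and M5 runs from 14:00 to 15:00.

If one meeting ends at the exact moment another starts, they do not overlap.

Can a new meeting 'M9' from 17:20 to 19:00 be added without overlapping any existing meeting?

M1: ends 08:40 at or before M9 starts 17:20 → clear.
M2: ends 11:00 at or before M9 starts 17:20 → clear.
M4: ends 13:40 at or before M9 starts 17:20 → clear.
M5: ends 15:00 at or before M9 starts 17:20 → clear.
M6: ends 16:10 at or before M9 starts 17:20 → clear.
M3: ends 17:00 at or before M9 starts 17:20 → clear.
M7: starts 17:10 before M9 ends 19:00, and ends 18:50 after M9 starts 17:20 → overlap.
M8: starts 20:20 at or after M9 ends 19:00 → clear.
M9 overlaps M7.

No — it overlaps M7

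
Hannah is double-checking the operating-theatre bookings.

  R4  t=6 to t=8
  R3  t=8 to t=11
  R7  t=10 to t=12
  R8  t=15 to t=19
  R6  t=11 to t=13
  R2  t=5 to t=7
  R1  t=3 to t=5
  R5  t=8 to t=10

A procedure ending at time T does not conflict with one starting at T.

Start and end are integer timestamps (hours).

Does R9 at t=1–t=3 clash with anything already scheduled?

No — it doesn't clash with anything

R1: starts t=3 at or after R9 ends t=3 → clear.
R2: starts t=5 at or after R9 ends t=3 → clear.
R4: starts t=6 at or after R9 ends t=3 → clear.
R3: starts t=8 at or after R9 ends t=3 → clear.
R5: starts t=8 at or after R9 ends t=3 → clear.
R7: starts t=10 at or after R9 ends t=3 → clear.
R6: starts t=11 at or after R9 ends t=3 → clear.
R8: starts t=15 at or after R9 ends t=3 → clear.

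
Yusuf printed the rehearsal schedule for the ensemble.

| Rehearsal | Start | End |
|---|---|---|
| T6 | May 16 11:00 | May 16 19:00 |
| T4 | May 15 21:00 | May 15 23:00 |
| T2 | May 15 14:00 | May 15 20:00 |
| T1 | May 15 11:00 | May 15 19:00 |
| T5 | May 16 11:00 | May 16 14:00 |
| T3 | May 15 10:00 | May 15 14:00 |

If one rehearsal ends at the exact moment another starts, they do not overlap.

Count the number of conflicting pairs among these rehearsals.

3

Sorted by start: T3, T1, T2, T4, T5, T6.
T1 starts before T3 ends → T3 and T1 overlap.
T2 starts exactly when T3 ends (back-to-back, no overlap) — done with T3.
T2 starts before T1 ends → T1 and T2 overlap.
T4 starts after T1 ends — done with T1.
T4 starts after T2 ends — done with T2.
T5 starts after T4 ends — done with T4.
T6 starts before T5 ends → T5 and T6 overlap.
Overlapping pairs: T1 & T2, T1 & T3, T5 & T6 — 3 in total.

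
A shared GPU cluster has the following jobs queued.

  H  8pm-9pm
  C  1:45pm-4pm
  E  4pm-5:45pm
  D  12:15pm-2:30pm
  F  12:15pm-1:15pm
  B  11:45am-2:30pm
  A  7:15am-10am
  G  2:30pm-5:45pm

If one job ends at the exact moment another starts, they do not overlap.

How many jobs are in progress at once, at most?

Walk through starts and ends in time order (an end at T is processed before a start at T):
7:15am start A → 1
10am end A → 0
11:45am start B → 1
12:15pm start D → 2
12:15pm start F → 3
1:15pm end F → 2
1:45pm start C → 3
2:30pm end B → 2
2:30pm end D → 1
2:30pm start G → 2
4pm end C → 1
4pm start E → 2
5:45pm end E → 1
5:45pm end G → 0
8pm start H → 1
9pm end H → 0
Peak is 3, at 12:15pm (B, D, F).

3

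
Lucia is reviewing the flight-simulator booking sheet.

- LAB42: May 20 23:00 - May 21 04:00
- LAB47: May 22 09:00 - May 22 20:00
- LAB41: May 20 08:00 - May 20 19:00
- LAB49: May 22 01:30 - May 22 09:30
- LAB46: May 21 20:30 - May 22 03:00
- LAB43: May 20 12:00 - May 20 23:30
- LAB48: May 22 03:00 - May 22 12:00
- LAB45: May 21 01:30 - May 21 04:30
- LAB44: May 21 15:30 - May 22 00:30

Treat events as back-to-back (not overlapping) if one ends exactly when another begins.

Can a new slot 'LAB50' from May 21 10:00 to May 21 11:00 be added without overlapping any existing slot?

Yes — the slot is free

LAB41: ends May 20 19:00 at or before LAB50 starts May 21 10:00 → clear.
LAB43: ends May 20 23:30 at or before LAB50 starts May 21 10:00 → clear.
LAB42: ends May 21 04:00 at or before LAB50 starts May 21 10:00 → clear.
LAB45: ends May 21 04:30 at or before LAB50 starts May 21 10:00 → clear.
LAB44: starts May 21 15:30 at or after LAB50 ends May 21 11:00 → clear.
LAB46: starts May 21 20:30 at or after LAB50 ends May 21 11:00 → clear.
LAB49: starts May 22 01:30 at or after LAB50 ends May 21 11:00 → clear.
LAB48: starts May 22 03:00 at or after LAB50 ends May 21 11:00 → clear.
LAB47: starts May 22 09:00 at or after LAB50 ends May 21 11:00 → clear.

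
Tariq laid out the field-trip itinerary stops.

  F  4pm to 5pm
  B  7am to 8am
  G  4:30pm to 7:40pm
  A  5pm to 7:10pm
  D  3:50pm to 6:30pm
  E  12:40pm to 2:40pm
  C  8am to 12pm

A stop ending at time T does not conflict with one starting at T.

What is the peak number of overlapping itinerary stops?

Sweep the timeline, counting +1 at each start and −1 at each end (ends before starts at a tie):
7am start B → 1
8am end B → 0
8am start C → 1
12pm end C → 0
12:40pm start E → 1
2:40pm end E → 0
3:50pm start D → 1
4pm start F → 2
4:30pm start G → 3
5pm end F → 2
5pm start A → 3
6:30pm end D → 2
7:10pm end A → 1
7:40pm end G → 0
Peak is 3, at 4:30pm (D, F, G).

3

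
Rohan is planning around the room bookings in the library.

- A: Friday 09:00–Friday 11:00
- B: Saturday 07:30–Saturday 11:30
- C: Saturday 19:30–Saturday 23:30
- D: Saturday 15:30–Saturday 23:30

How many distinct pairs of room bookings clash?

Sorted by start: A, B, D, C.
B starts after A ends, so A has no further overlaps.
D starts after B ends, so B has no further overlaps.
C starts before D ends → D and C overlap.
Overlapping pairs: C & D — 1 in total.

1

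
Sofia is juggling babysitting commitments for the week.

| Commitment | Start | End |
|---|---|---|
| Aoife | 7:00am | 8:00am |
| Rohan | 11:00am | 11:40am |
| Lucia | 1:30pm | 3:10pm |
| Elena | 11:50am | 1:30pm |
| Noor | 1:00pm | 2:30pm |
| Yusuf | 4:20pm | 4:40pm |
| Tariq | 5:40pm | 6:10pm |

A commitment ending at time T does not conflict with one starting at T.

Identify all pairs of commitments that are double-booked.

Two intervals overlap when each starts before the other ends.
Sorted by start: Aoife, Rohan, Elena, Noor, Lucia, Yusuf, Tariq.
Rohan starts after Aoife ends — done with Aoife.
Elena starts after Rohan ends — done with Rohan.
Noor starts before Elena ends → Elena and Noor overlap.
Lucia starts exactly when Elena ends (back-to-back, no overlap) — done with Elena.
Lucia starts before Noor ends → Noor and Lucia overlap.
Yusuf starts after Noor ends — done with Noor.
Yusuf starts after Lucia ends — done with Lucia.
Tariq starts after Yusuf ends.

Elena & Noor, Lucia & Noor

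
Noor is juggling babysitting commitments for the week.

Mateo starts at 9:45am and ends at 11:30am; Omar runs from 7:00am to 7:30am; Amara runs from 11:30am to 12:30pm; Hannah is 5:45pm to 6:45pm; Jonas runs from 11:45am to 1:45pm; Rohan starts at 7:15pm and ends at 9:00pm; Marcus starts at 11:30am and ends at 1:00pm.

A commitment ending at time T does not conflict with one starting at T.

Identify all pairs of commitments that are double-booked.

Amara & Jonas, Amara & Marcus, Jonas & Marcus

Two intervals overlap when each starts before the other ends.
Sorted by start: Omar, Mateo, Amara, Marcus, Jonas, Hannah, Rohan.
Mateo starts after Omar ends, so Omar has no further overlaps.
Amara starts exactly when Mateo ends (back-to-back, no overlap), so Mateo has no further overlaps.
Marcus starts before Amara ends → Amara and Marcus overlap.
Jonas starts before Amara ends → Amara and Jonas overlap.
Hannah starts after Amara ends, so Amara has no further overlaps.
Jonas starts before Marcus ends → Marcus and Jonas overlap.
Hannah starts after Marcus ends, so Marcus has no further overlaps.
Hannah starts after Jonas ends, so Jonas has no further overlaps.
Rohan starts after Hannah ends.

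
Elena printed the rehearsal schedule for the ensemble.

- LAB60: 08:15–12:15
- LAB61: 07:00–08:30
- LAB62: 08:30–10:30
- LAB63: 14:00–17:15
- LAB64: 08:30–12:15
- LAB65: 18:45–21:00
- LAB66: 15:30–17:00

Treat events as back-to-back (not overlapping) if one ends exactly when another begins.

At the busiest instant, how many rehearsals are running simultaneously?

Sweep the timeline, counting +1 at each start and −1 at each end (ends before starts at a tie):
07:00 start LAB61 → 1
08:15 start LAB60 → 2
08:30 end LAB61 → 1
08:30 start LAB62 → 2
08:30 start LAB64 → 3
10:30 end LAB62 → 2
12:15 end LAB60 → 1
12:15 end LAB64 → 0
14:00 start LAB63 → 1
15:30 start LAB66 → 2
17:00 end LAB66 → 1
17:15 end LAB63 → 0
18:45 start LAB65 → 1
21:00 end LAB65 → 0
Peak is 3, at 08:30 (LAB60, LAB62, LAB64).

3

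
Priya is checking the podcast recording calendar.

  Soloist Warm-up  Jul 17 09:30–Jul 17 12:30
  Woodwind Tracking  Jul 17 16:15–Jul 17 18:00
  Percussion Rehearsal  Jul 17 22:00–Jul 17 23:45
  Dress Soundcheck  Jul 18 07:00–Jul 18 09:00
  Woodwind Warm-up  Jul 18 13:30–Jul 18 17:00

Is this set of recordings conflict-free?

Sorted by start: Soloist Warm-up, Woodwind Tracking, Percussion Rehearsal, Dress Soundcheck, Woodwind Warm-up.
Woodwind Tracking starts after Soloist Warm-up ends — done with Soloist Warm-up.
Percussion Rehearsal starts after Woodwind Tracking ends — done with Woodwind Tracking.
Dress Soundcheck starts after Percussion Rehearsal ends — done with Percussion Rehearsal.
Woodwind Warm-up starts after Dress Soundcheck ends.
Every pair is clear; the schedule has no overlaps.

Yes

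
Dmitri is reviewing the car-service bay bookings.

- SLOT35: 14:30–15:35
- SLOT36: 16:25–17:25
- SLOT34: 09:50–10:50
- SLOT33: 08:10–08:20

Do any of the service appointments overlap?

No

Two intervals overlap when each starts before the other ends.
Sorted by start: SLOT33, SLOT34, SLOT35, SLOT36.
SLOT34 starts after SLOT33 ends — done with SLOT33.
SLOT35 starts after SLOT34 ends — done with SLOT34.
SLOT36 starts after SLOT35 ends.
Every pair is clear; the schedule has no overlaps.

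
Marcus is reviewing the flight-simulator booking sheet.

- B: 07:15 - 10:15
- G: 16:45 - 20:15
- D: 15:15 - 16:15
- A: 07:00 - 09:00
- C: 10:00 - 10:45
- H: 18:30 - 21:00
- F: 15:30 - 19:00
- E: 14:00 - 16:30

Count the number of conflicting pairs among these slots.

8

Sorted by start: A, B, C, E, D, F, G, H.
B starts before A ends → A and B overlap.
C starts after A ends — done with A.
C starts before B ends → B and C overlap.
E starts after B ends — done with B.
E starts after C ends — done with C.
D starts before E ends → E and D overlap.
F starts before E ends → E and F overlap.
G starts after E ends — done with E.
F starts before D ends → D and F overlap.
G starts after D ends — done with D.
G starts before F ends → F and G overlap.
H starts before F ends → F and H overlap.
H starts before G ends → G and H overlap.
Overlapping pairs: A & B, B & C, D & E, D & F, E & F, F & G, F & H, G & H — 8 in total.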